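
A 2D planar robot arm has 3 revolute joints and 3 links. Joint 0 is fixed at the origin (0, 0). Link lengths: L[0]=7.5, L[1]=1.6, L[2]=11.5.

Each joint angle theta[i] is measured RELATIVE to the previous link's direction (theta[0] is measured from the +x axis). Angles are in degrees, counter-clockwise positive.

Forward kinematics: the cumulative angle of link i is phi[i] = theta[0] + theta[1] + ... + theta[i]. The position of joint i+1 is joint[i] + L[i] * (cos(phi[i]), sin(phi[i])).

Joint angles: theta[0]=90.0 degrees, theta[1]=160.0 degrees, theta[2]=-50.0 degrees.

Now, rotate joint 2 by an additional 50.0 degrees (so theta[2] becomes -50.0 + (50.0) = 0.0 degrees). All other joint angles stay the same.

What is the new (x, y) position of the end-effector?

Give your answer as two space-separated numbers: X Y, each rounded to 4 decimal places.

Answer: -4.4805 -4.8100

Derivation:
joint[0] = (0.0000, 0.0000)  (base)
link 0: phi[0] = 90 = 90 deg
  cos(90 deg) = 0.0000, sin(90 deg) = 1.0000
  joint[1] = (0.0000, 0.0000) + 7.5 * (0.0000, 1.0000) = (0.0000 + 0.0000, 0.0000 + 7.5000) = (0.0000, 7.5000)
link 1: phi[1] = 90 + 160 = 250 deg
  cos(250 deg) = -0.3420, sin(250 deg) = -0.9397
  joint[2] = (0.0000, 7.5000) + 1.6 * (-0.3420, -0.9397) = (0.0000 + -0.5472, 7.5000 + -1.5035) = (-0.5472, 5.9965)
link 2: phi[2] = 90 + 160 + 0 = 250 deg
  cos(250 deg) = -0.3420, sin(250 deg) = -0.9397
  joint[3] = (-0.5472, 5.9965) + 11.5 * (-0.3420, -0.9397) = (-0.5472 + -3.9332, 5.9965 + -10.8065) = (-4.4805, -4.8100)
End effector: (-4.4805, -4.8100)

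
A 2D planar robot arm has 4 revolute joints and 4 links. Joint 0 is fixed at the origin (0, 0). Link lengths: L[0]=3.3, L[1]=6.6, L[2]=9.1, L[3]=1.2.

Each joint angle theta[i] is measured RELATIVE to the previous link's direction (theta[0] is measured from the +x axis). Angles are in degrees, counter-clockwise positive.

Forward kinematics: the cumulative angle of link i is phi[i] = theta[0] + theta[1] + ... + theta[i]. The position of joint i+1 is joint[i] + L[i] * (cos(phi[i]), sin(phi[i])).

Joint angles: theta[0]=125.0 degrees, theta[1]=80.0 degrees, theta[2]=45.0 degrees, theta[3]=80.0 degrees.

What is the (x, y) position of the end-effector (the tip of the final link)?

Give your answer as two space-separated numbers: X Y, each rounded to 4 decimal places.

joint[0] = (0.0000, 0.0000)  (base)
link 0: phi[0] = 125 = 125 deg
  cos(125 deg) = -0.5736, sin(125 deg) = 0.8192
  joint[1] = (0.0000, 0.0000) + 3.3 * (-0.5736, 0.8192) = (0.0000 + -1.8928, 0.0000 + 2.7032) = (-1.8928, 2.7032)
link 1: phi[1] = 125 + 80 = 205 deg
  cos(205 deg) = -0.9063, sin(205 deg) = -0.4226
  joint[2] = (-1.8928, 2.7032) + 6.6 * (-0.9063, -0.4226) = (-1.8928 + -5.9816, 2.7032 + -2.7893) = (-7.8744, -0.0861)
link 2: phi[2] = 125 + 80 + 45 = 250 deg
  cos(250 deg) = -0.3420, sin(250 deg) = -0.9397
  joint[3] = (-7.8744, -0.0861) + 9.1 * (-0.3420, -0.9397) = (-7.8744 + -3.1124, -0.0861 + -8.5512) = (-10.9868, -8.6373)
link 3: phi[3] = 125 + 80 + 45 + 80 = 330 deg
  cos(330 deg) = 0.8660, sin(330 deg) = -0.5000
  joint[4] = (-10.9868, -8.6373) + 1.2 * (0.8660, -0.5000) = (-10.9868 + 1.0392, -8.6373 + -0.6000) = (-9.9476, -9.2373)
End effector: (-9.9476, -9.2373)

Answer: -9.9476 -9.2373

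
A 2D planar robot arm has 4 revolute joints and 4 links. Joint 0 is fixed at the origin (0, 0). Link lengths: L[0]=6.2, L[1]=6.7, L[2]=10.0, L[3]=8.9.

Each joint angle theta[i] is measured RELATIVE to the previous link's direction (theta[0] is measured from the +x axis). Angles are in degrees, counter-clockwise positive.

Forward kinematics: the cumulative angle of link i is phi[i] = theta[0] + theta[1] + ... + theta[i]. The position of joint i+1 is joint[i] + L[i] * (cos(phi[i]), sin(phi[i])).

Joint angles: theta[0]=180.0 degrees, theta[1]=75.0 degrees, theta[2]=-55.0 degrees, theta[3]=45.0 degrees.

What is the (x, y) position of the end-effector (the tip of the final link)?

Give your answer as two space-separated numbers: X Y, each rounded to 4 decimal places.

joint[0] = (0.0000, 0.0000)  (base)
link 0: phi[0] = 180 = 180 deg
  cos(180 deg) = -1.0000, sin(180 deg) = 0.0000
  joint[1] = (0.0000, 0.0000) + 6.2 * (-1.0000, 0.0000) = (0.0000 + -6.2000, 0.0000 + 0.0000) = (-6.2000, 0.0000)
link 1: phi[1] = 180 + 75 = 255 deg
  cos(255 deg) = -0.2588, sin(255 deg) = -0.9659
  joint[2] = (-6.2000, 0.0000) + 6.7 * (-0.2588, -0.9659) = (-6.2000 + -1.7341, 0.0000 + -6.4717) = (-7.9341, -6.4717)
link 2: phi[2] = 180 + 75 + -55 = 200 deg
  cos(200 deg) = -0.9397, sin(200 deg) = -0.3420
  joint[3] = (-7.9341, -6.4717) + 10 * (-0.9397, -0.3420) = (-7.9341 + -9.3969, -6.4717 + -3.4202) = (-17.3310, -9.8919)
link 3: phi[3] = 180 + 75 + -55 + 45 = 245 deg
  cos(245 deg) = -0.4226, sin(245 deg) = -0.9063
  joint[4] = (-17.3310, -9.8919) + 8.9 * (-0.4226, -0.9063) = (-17.3310 + -3.7613, -9.8919 + -8.0661) = (-21.0923, -17.9580)
End effector: (-21.0923, -17.9580)

Answer: -21.0923 -17.9580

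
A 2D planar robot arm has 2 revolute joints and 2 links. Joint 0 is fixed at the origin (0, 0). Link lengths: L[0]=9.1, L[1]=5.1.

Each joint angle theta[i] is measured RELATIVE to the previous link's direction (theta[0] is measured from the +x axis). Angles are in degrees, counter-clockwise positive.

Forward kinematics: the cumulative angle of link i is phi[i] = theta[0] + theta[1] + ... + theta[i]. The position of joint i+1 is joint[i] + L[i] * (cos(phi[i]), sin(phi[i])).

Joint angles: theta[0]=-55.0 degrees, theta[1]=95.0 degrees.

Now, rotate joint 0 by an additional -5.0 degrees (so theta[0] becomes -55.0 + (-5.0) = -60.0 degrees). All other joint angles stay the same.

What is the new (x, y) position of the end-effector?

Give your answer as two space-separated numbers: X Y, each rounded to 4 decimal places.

joint[0] = (0.0000, 0.0000)  (base)
link 0: phi[0] = -60 = -60 deg
  cos(-60 deg) = 0.5000, sin(-60 deg) = -0.8660
  joint[1] = (0.0000, 0.0000) + 9.1 * (0.5000, -0.8660) = (0.0000 + 4.5500, 0.0000 + -7.8808) = (4.5500, -7.8808)
link 1: phi[1] = -60 + 95 = 35 deg
  cos(35 deg) = 0.8192, sin(35 deg) = 0.5736
  joint[2] = (4.5500, -7.8808) + 5.1 * (0.8192, 0.5736) = (4.5500 + 4.1777, -7.8808 + 2.9252) = (8.7277, -4.9556)
End effector: (8.7277, -4.9556)

Answer: 8.7277 -4.9556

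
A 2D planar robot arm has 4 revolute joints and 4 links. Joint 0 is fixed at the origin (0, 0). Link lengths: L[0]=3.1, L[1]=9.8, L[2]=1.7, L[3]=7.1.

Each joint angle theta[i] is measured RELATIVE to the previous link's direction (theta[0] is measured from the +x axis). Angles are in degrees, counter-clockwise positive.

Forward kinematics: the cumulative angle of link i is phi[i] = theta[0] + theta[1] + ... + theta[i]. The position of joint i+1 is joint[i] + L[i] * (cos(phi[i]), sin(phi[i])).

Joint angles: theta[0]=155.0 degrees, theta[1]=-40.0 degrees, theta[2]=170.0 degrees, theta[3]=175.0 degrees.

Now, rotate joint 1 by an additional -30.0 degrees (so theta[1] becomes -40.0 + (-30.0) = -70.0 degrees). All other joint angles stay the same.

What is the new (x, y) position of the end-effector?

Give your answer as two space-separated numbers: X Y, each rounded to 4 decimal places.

joint[0] = (0.0000, 0.0000)  (base)
link 0: phi[0] = 155 = 155 deg
  cos(155 deg) = -0.9063, sin(155 deg) = 0.4226
  joint[1] = (0.0000, 0.0000) + 3.1 * (-0.9063, 0.4226) = (0.0000 + -2.8096, 0.0000 + 1.3101) = (-2.8096, 1.3101)
link 1: phi[1] = 155 + -70 = 85 deg
  cos(85 deg) = 0.0872, sin(85 deg) = 0.9962
  joint[2] = (-2.8096, 1.3101) + 9.8 * (0.0872, 0.9962) = (-2.8096 + 0.8541, 1.3101 + 9.7627) = (-1.9554, 11.0728)
link 2: phi[2] = 155 + -70 + 170 = 255 deg
  cos(255 deg) = -0.2588, sin(255 deg) = -0.9659
  joint[3] = (-1.9554, 11.0728) + 1.7 * (-0.2588, -0.9659) = (-1.9554 + -0.4400, 11.0728 + -1.6421) = (-2.3954, 9.4308)
link 3: phi[3] = 155 + -70 + 170 + 175 = 430 deg
  cos(430 deg) = 0.3420, sin(430 deg) = 0.9397
  joint[4] = (-2.3954, 9.4308) + 7.1 * (0.3420, 0.9397) = (-2.3954 + 2.4283, 9.4308 + 6.6718) = (0.0329, 16.1026)
End effector: (0.0329, 16.1026)

Answer: 0.0329 16.1026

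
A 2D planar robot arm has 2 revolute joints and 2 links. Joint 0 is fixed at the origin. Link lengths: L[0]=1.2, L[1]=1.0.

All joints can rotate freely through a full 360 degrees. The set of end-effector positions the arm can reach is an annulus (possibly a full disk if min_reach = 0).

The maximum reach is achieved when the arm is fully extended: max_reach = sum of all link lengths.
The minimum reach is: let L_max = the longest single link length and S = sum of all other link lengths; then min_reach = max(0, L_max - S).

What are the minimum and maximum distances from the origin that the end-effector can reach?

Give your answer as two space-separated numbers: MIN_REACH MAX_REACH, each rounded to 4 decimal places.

Link lengths: [1.2, 1.0]
max_reach = 1.2 + 1 = 2.2
L_max = max([1.2, 1.0]) = 1.2
S (sum of others) = 2.2 - 1.2 = 1
min_reach = max(0, 1.2 - 1) = max(0, 0.2) = 0.2

Answer: 0.2000 2.2000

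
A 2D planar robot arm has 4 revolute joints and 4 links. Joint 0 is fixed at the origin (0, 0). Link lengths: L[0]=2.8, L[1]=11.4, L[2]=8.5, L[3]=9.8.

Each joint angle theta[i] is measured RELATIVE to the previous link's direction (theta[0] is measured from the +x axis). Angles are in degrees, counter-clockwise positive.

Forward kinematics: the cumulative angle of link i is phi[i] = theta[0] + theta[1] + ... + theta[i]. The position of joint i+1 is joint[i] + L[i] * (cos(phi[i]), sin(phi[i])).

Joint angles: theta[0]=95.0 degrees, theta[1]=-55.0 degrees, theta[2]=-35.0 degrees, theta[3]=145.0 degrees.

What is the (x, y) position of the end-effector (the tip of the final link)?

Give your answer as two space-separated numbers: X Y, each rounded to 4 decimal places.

joint[0] = (0.0000, 0.0000)  (base)
link 0: phi[0] = 95 = 95 deg
  cos(95 deg) = -0.0872, sin(95 deg) = 0.9962
  joint[1] = (0.0000, 0.0000) + 2.8 * (-0.0872, 0.9962) = (0.0000 + -0.2440, 0.0000 + 2.7893) = (-0.2440, 2.7893)
link 1: phi[1] = 95 + -55 = 40 deg
  cos(40 deg) = 0.7660, sin(40 deg) = 0.6428
  joint[2] = (-0.2440, 2.7893) + 11.4 * (0.7660, 0.6428) = (-0.2440 + 8.7329, 2.7893 + 7.3278) = (8.4889, 10.1171)
link 2: phi[2] = 95 + -55 + -35 = 5 deg
  cos(5 deg) = 0.9962, sin(5 deg) = 0.0872
  joint[3] = (8.4889, 10.1171) + 8.5 * (0.9962, 0.0872) = (8.4889 + 8.4677, 10.1171 + 0.7408) = (16.9565, 10.8579)
link 3: phi[3] = 95 + -55 + -35 + 145 = 150 deg
  cos(150 deg) = -0.8660, sin(150 deg) = 0.5000
  joint[4] = (16.9565, 10.8579) + 9.8 * (-0.8660, 0.5000) = (16.9565 + -8.4870, 10.8579 + 4.9000) = (8.4695, 15.7579)
End effector: (8.4695, 15.7579)

Answer: 8.4695 15.7579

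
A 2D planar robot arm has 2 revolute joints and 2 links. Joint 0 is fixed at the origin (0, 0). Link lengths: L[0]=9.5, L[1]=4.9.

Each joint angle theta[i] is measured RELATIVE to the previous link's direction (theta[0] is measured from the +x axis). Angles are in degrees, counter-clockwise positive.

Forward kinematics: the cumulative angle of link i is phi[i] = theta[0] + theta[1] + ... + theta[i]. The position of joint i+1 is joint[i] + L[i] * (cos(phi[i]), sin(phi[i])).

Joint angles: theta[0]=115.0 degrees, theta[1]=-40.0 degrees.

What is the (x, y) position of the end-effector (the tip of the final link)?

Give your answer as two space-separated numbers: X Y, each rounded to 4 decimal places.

joint[0] = (0.0000, 0.0000)  (base)
link 0: phi[0] = 115 = 115 deg
  cos(115 deg) = -0.4226, sin(115 deg) = 0.9063
  joint[1] = (0.0000, 0.0000) + 9.5 * (-0.4226, 0.9063) = (0.0000 + -4.0149, 0.0000 + 8.6099) = (-4.0149, 8.6099)
link 1: phi[1] = 115 + -40 = 75 deg
  cos(75 deg) = 0.2588, sin(75 deg) = 0.9659
  joint[2] = (-4.0149, 8.6099) + 4.9 * (0.2588, 0.9659) = (-4.0149 + 1.2682, 8.6099 + 4.7330) = (-2.7467, 13.3430)
End effector: (-2.7467, 13.3430)

Answer: -2.7467 13.3430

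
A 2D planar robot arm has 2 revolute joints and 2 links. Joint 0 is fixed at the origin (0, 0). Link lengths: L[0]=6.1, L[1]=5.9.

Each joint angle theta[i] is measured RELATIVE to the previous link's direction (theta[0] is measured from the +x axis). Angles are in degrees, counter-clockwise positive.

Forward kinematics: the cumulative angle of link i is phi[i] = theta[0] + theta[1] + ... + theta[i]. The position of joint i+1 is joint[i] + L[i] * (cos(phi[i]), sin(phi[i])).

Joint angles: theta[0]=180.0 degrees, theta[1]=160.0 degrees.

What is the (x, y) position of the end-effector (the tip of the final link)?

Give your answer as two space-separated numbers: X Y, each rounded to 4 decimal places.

Answer: -0.5558 -2.0179

Derivation:
joint[0] = (0.0000, 0.0000)  (base)
link 0: phi[0] = 180 = 180 deg
  cos(180 deg) = -1.0000, sin(180 deg) = 0.0000
  joint[1] = (0.0000, 0.0000) + 6.1 * (-1.0000, 0.0000) = (0.0000 + -6.1000, 0.0000 + 0.0000) = (-6.1000, 0.0000)
link 1: phi[1] = 180 + 160 = 340 deg
  cos(340 deg) = 0.9397, sin(340 deg) = -0.3420
  joint[2] = (-6.1000, 0.0000) + 5.9 * (0.9397, -0.3420) = (-6.1000 + 5.5442, 0.0000 + -2.0179) = (-0.5558, -2.0179)
End effector: (-0.5558, -2.0179)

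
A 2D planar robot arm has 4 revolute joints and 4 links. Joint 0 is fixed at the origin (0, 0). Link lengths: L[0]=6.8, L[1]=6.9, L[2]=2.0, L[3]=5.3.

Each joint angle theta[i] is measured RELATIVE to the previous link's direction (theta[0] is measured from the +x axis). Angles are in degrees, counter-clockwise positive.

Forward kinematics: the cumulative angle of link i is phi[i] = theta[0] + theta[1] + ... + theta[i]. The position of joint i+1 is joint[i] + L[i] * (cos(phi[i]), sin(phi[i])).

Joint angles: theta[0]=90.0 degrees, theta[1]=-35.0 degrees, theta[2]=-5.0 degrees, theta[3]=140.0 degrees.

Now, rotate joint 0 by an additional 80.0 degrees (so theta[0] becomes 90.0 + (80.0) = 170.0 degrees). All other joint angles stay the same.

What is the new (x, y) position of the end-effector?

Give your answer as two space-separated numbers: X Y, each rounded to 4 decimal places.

joint[0] = (0.0000, 0.0000)  (base)
link 0: phi[0] = 170 = 170 deg
  cos(170 deg) = -0.9848, sin(170 deg) = 0.1736
  joint[1] = (0.0000, 0.0000) + 6.8 * (-0.9848, 0.1736) = (0.0000 + -6.6967, 0.0000 + 1.1808) = (-6.6967, 1.1808)
link 1: phi[1] = 170 + -35 = 135 deg
  cos(135 deg) = -0.7071, sin(135 deg) = 0.7071
  joint[2] = (-6.6967, 1.1808) + 6.9 * (-0.7071, 0.7071) = (-6.6967 + -4.8790, 1.1808 + 4.8790) = (-11.5757, 6.0598)
link 2: phi[2] = 170 + -35 + -5 = 130 deg
  cos(130 deg) = -0.6428, sin(130 deg) = 0.7660
  joint[3] = (-11.5757, 6.0598) + 2 * (-0.6428, 0.7660) = (-11.5757 + -1.2856, 6.0598 + 1.5321) = (-12.8613, 7.5919)
link 3: phi[3] = 170 + -35 + -5 + 140 = 270 deg
  cos(270 deg) = -0.0000, sin(270 deg) = -1.0000
  joint[4] = (-12.8613, 7.5919) + 5.3 * (-0.0000, -1.0000) = (-12.8613 + -0.0000, 7.5919 + -5.3000) = (-12.8613, 2.2919)
End effector: (-12.8613, 2.2919)

Answer: -12.8613 2.2919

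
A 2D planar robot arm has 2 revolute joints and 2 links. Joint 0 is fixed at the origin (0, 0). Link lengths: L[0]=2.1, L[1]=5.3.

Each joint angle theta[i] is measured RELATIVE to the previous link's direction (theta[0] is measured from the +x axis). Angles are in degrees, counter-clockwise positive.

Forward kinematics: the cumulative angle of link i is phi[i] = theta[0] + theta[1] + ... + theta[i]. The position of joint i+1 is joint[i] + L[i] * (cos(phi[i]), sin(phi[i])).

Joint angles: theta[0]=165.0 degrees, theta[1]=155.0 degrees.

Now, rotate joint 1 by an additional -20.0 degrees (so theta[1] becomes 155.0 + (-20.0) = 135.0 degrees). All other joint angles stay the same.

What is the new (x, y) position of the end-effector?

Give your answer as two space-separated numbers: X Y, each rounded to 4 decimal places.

joint[0] = (0.0000, 0.0000)  (base)
link 0: phi[0] = 165 = 165 deg
  cos(165 deg) = -0.9659, sin(165 deg) = 0.2588
  joint[1] = (0.0000, 0.0000) + 2.1 * (-0.9659, 0.2588) = (0.0000 + -2.0284, 0.0000 + 0.5435) = (-2.0284, 0.5435)
link 1: phi[1] = 165 + 135 = 300 deg
  cos(300 deg) = 0.5000, sin(300 deg) = -0.8660
  joint[2] = (-2.0284, 0.5435) + 5.3 * (0.5000, -0.8660) = (-2.0284 + 2.6500, 0.5435 + -4.5899) = (0.6216, -4.0464)
End effector: (0.6216, -4.0464)

Answer: 0.6216 -4.0464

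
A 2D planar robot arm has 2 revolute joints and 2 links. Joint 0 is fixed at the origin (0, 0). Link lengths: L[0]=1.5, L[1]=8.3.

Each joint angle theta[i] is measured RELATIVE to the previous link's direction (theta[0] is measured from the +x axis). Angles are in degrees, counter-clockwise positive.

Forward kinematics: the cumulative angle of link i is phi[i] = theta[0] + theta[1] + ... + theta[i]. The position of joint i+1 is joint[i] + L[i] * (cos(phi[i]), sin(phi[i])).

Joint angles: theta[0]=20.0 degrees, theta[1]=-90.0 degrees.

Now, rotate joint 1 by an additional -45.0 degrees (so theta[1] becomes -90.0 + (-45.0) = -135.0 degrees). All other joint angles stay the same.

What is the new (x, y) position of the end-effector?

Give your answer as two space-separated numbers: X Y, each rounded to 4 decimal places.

joint[0] = (0.0000, 0.0000)  (base)
link 0: phi[0] = 20 = 20 deg
  cos(20 deg) = 0.9397, sin(20 deg) = 0.3420
  joint[1] = (0.0000, 0.0000) + 1.5 * (0.9397, 0.3420) = (0.0000 + 1.4095, 0.0000 + 0.5130) = (1.4095, 0.5130)
link 1: phi[1] = 20 + -135 = -115 deg
  cos(-115 deg) = -0.4226, sin(-115 deg) = -0.9063
  joint[2] = (1.4095, 0.5130) + 8.3 * (-0.4226, -0.9063) = (1.4095 + -3.5077, 0.5130 + -7.5224) = (-2.0982, -7.0093)
End effector: (-2.0982, -7.0093)

Answer: -2.0982 -7.0093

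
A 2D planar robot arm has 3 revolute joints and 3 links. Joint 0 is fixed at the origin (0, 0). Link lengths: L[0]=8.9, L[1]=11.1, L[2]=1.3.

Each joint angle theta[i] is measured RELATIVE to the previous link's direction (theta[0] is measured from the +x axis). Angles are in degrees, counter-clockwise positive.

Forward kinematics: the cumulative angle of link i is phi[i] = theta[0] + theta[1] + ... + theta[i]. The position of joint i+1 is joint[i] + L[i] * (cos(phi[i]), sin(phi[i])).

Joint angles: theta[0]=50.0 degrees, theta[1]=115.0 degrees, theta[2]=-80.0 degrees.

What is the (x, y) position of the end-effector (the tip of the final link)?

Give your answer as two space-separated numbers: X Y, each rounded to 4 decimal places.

Answer: -4.8877 10.9857

Derivation:
joint[0] = (0.0000, 0.0000)  (base)
link 0: phi[0] = 50 = 50 deg
  cos(50 deg) = 0.6428, sin(50 deg) = 0.7660
  joint[1] = (0.0000, 0.0000) + 8.9 * (0.6428, 0.7660) = (0.0000 + 5.7208, 0.0000 + 6.8178) = (5.7208, 6.8178)
link 1: phi[1] = 50 + 115 = 165 deg
  cos(165 deg) = -0.9659, sin(165 deg) = 0.2588
  joint[2] = (5.7208, 6.8178) + 11.1 * (-0.9659, 0.2588) = (5.7208 + -10.7218, 6.8178 + 2.8729) = (-5.0010, 9.6907)
link 2: phi[2] = 50 + 115 + -80 = 85 deg
  cos(85 deg) = 0.0872, sin(85 deg) = 0.9962
  joint[3] = (-5.0010, 9.6907) + 1.3 * (0.0872, 0.9962) = (-5.0010 + 0.1133, 9.6907 + 1.2951) = (-4.8877, 10.9857)
End effector: (-4.8877, 10.9857)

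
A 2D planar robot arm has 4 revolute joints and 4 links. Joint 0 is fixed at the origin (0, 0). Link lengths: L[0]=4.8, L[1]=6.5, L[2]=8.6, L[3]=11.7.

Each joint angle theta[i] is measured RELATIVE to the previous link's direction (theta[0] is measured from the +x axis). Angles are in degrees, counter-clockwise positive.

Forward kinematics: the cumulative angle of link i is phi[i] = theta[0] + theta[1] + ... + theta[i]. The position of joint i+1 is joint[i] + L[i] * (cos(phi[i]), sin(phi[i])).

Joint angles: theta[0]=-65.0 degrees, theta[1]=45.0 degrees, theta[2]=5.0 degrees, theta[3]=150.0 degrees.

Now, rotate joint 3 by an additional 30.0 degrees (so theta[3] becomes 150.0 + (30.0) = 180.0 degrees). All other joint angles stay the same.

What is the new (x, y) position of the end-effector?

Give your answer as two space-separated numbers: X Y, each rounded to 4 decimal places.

joint[0] = (0.0000, 0.0000)  (base)
link 0: phi[0] = -65 = -65 deg
  cos(-65 deg) = 0.4226, sin(-65 deg) = -0.9063
  joint[1] = (0.0000, 0.0000) + 4.8 * (0.4226, -0.9063) = (0.0000 + 2.0286, 0.0000 + -4.3503) = (2.0286, -4.3503)
link 1: phi[1] = -65 + 45 = -20 deg
  cos(-20 deg) = 0.9397, sin(-20 deg) = -0.3420
  joint[2] = (2.0286, -4.3503) + 6.5 * (0.9397, -0.3420) = (2.0286 + 6.1080, -4.3503 + -2.2231) = (8.1366, -6.5734)
link 2: phi[2] = -65 + 45 + 5 = -15 deg
  cos(-15 deg) = 0.9659, sin(-15 deg) = -0.2588
  joint[3] = (8.1366, -6.5734) + 8.6 * (0.9659, -0.2588) = (8.1366 + 8.3070, -6.5734 + -2.2258) = (16.4435, -8.7993)
link 3: phi[3] = -65 + 45 + 5 + 180 = 165 deg
  cos(165 deg) = -0.9659, sin(165 deg) = 0.2588
  joint[4] = (16.4435, -8.7993) + 11.7 * (-0.9659, 0.2588) = (16.4435 + -11.3013, -8.7993 + 3.0282) = (5.1422, -5.7711)
End effector: (5.1422, -5.7711)

Answer: 5.1422 -5.7711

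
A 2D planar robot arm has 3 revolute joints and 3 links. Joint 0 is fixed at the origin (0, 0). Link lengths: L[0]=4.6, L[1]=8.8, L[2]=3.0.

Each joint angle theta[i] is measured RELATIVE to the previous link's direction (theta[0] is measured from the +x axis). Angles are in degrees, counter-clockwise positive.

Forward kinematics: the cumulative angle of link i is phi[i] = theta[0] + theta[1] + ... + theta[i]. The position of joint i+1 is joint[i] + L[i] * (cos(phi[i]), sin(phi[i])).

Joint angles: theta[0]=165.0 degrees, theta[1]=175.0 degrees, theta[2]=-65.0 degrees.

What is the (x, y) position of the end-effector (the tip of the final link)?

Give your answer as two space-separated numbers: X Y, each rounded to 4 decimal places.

joint[0] = (0.0000, 0.0000)  (base)
link 0: phi[0] = 165 = 165 deg
  cos(165 deg) = -0.9659, sin(165 deg) = 0.2588
  joint[1] = (0.0000, 0.0000) + 4.6 * (-0.9659, 0.2588) = (0.0000 + -4.4433, 0.0000 + 1.1906) = (-4.4433, 1.1906)
link 1: phi[1] = 165 + 175 = 340 deg
  cos(340 deg) = 0.9397, sin(340 deg) = -0.3420
  joint[2] = (-4.4433, 1.1906) + 8.8 * (0.9397, -0.3420) = (-4.4433 + 8.2693, 1.1906 + -3.0098) = (3.8260, -1.8192)
link 2: phi[2] = 165 + 175 + -65 = 275 deg
  cos(275 deg) = 0.0872, sin(275 deg) = -0.9962
  joint[3] = (3.8260, -1.8192) + 3 * (0.0872, -0.9962) = (3.8260 + 0.2615, -1.8192 + -2.9886) = (4.0875, -4.8078)
End effector: (4.0875, -4.8078)

Answer: 4.0875 -4.8078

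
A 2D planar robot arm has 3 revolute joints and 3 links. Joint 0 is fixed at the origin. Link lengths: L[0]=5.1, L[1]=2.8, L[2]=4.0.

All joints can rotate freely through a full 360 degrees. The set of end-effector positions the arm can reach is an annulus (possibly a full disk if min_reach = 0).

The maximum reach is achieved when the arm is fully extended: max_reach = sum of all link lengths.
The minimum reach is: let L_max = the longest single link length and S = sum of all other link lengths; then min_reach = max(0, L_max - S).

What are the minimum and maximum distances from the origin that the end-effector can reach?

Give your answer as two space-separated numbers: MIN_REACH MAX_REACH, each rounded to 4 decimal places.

Answer: 0.0000 11.9000

Derivation:
Link lengths: [5.1, 2.8, 4.0]
max_reach = 5.1 + 2.8 + 4 = 11.9
L_max = max([5.1, 2.8, 4.0]) = 5.1
S (sum of others) = 11.9 - 5.1 = 6.8
min_reach = max(0, 5.1 - 6.8) = max(0, -1.7) = 0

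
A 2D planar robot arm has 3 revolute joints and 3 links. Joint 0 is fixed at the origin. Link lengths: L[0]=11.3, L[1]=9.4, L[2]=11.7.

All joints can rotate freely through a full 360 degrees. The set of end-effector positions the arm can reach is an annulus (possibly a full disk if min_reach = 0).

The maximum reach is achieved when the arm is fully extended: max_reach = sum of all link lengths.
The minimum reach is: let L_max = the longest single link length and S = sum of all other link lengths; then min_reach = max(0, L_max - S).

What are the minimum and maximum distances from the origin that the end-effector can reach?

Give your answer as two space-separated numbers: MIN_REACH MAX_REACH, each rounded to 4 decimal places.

Link lengths: [11.3, 9.4, 11.7]
max_reach = 11.3 + 9.4 + 11.7 = 32.4
L_max = max([11.3, 9.4, 11.7]) = 11.7
S (sum of others) = 32.4 - 11.7 = 20.7
min_reach = max(0, 11.7 - 20.7) = max(0, -9) = 0

Answer: 0.0000 32.4000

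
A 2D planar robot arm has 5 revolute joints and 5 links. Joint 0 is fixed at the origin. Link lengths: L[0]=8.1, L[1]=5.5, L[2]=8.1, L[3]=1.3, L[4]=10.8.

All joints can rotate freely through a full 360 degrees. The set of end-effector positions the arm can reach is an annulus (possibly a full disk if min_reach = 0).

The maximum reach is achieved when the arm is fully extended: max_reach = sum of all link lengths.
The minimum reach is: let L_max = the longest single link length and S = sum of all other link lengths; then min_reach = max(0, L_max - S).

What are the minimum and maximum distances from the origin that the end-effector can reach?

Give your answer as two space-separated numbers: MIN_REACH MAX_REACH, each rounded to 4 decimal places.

Link lengths: [8.1, 5.5, 8.1, 1.3, 10.8]
max_reach = 8.1 + 5.5 + 8.1 + 1.3 + 10.8 = 33.8
L_max = max([8.1, 5.5, 8.1, 1.3, 10.8]) = 10.8
S (sum of others) = 33.8 - 10.8 = 23
min_reach = max(0, 10.8 - 23) = max(0, -12.2) = 0

Answer: 0.0000 33.8000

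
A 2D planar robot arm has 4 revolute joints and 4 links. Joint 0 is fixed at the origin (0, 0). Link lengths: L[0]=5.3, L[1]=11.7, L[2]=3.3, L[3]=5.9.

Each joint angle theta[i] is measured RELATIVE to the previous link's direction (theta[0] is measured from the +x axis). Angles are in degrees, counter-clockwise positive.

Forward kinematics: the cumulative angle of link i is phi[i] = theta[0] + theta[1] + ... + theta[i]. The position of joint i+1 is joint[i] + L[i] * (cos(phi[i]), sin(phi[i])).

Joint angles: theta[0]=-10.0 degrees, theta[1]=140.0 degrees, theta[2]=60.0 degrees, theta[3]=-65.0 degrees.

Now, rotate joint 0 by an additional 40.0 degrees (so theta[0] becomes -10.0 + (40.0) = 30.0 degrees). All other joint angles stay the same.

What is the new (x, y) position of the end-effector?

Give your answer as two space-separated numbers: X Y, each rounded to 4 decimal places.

joint[0] = (0.0000, 0.0000)  (base)
link 0: phi[0] = 30 = 30 deg
  cos(30 deg) = 0.8660, sin(30 deg) = 0.5000
  joint[1] = (0.0000, 0.0000) + 5.3 * (0.8660, 0.5000) = (0.0000 + 4.5899, 0.0000 + 2.6500) = (4.5899, 2.6500)
link 1: phi[1] = 30 + 140 = 170 deg
  cos(170 deg) = -0.9848, sin(170 deg) = 0.1736
  joint[2] = (4.5899, 2.6500) + 11.7 * (-0.9848, 0.1736) = (4.5899 + -11.5223, 2.6500 + 2.0317) = (-6.9323, 4.6817)
link 2: phi[2] = 30 + 140 + 60 = 230 deg
  cos(230 deg) = -0.6428, sin(230 deg) = -0.7660
  joint[3] = (-6.9323, 4.6817) + 3.3 * (-0.6428, -0.7660) = (-6.9323 + -2.1212, 4.6817 + -2.5279) = (-9.0535, 2.1537)
link 3: phi[3] = 30 + 140 + 60 + -65 = 165 deg
  cos(165 deg) = -0.9659, sin(165 deg) = 0.2588
  joint[4] = (-9.0535, 2.1537) + 5.9 * (-0.9659, 0.2588) = (-9.0535 + -5.6990, 2.1537 + 1.5270) = (-14.7525, 3.6808)
End effector: (-14.7525, 3.6808)

Answer: -14.7525 3.6808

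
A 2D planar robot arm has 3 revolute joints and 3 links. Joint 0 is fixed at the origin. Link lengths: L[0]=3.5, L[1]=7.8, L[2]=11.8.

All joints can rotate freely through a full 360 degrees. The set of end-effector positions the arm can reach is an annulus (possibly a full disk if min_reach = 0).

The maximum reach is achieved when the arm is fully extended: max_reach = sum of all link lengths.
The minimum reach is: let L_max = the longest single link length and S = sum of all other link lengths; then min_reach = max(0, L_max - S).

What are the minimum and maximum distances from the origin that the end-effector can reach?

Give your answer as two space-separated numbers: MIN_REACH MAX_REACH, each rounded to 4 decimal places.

Answer: 0.5000 23.1000

Derivation:
Link lengths: [3.5, 7.8, 11.8]
max_reach = 3.5 + 7.8 + 11.8 = 23.1
L_max = max([3.5, 7.8, 11.8]) = 11.8
S (sum of others) = 23.1 - 11.8 = 11.3
min_reach = max(0, 11.8 - 11.3) = max(0, 0.5) = 0.5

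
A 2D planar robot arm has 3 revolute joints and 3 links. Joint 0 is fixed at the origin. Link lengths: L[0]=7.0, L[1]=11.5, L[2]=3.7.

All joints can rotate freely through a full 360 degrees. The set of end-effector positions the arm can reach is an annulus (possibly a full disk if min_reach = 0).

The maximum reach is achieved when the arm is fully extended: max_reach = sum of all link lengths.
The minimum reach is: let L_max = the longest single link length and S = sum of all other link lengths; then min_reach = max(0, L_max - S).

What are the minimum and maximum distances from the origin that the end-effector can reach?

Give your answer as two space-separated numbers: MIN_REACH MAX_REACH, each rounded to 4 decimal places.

Answer: 0.8000 22.2000

Derivation:
Link lengths: [7.0, 11.5, 3.7]
max_reach = 7 + 11.5 + 3.7 = 22.2
L_max = max([7.0, 11.5, 3.7]) = 11.5
S (sum of others) = 22.2 - 11.5 = 10.7
min_reach = max(0, 11.5 - 10.7) = max(0, 0.8) = 0.8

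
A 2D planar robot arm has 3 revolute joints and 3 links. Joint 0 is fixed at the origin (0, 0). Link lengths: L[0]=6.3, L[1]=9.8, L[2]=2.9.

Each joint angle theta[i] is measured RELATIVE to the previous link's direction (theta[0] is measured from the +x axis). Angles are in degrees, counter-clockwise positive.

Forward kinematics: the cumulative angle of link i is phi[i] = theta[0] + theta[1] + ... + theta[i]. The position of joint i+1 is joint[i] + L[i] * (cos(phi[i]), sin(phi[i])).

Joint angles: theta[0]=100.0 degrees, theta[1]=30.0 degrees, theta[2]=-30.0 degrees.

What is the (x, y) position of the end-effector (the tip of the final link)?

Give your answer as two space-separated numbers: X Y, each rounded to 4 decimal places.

Answer: -7.8969 16.5675

Derivation:
joint[0] = (0.0000, 0.0000)  (base)
link 0: phi[0] = 100 = 100 deg
  cos(100 deg) = -0.1736, sin(100 deg) = 0.9848
  joint[1] = (0.0000, 0.0000) + 6.3 * (-0.1736, 0.9848) = (0.0000 + -1.0940, 0.0000 + 6.2043) = (-1.0940, 6.2043)
link 1: phi[1] = 100 + 30 = 130 deg
  cos(130 deg) = -0.6428, sin(130 deg) = 0.7660
  joint[2] = (-1.0940, 6.2043) + 9.8 * (-0.6428, 0.7660) = (-1.0940 + -6.2993, 6.2043 + 7.5072) = (-7.3933, 13.7115)
link 2: phi[2] = 100 + 30 + -30 = 100 deg
  cos(100 deg) = -0.1736, sin(100 deg) = 0.9848
  joint[3] = (-7.3933, 13.7115) + 2.9 * (-0.1736, 0.9848) = (-7.3933 + -0.5036, 13.7115 + 2.8559) = (-7.8969, 16.5675)
End effector: (-7.8969, 16.5675)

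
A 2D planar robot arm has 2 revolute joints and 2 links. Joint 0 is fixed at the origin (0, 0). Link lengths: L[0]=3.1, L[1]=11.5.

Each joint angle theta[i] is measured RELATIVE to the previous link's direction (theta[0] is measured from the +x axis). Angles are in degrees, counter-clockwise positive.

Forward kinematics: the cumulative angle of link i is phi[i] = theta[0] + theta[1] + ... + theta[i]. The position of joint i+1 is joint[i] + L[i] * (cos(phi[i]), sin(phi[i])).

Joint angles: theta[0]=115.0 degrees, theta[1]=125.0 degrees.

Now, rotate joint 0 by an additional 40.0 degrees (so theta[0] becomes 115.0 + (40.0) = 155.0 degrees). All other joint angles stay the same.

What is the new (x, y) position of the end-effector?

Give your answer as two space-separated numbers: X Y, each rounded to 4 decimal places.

joint[0] = (0.0000, 0.0000)  (base)
link 0: phi[0] = 155 = 155 deg
  cos(155 deg) = -0.9063, sin(155 deg) = 0.4226
  joint[1] = (0.0000, 0.0000) + 3.1 * (-0.9063, 0.4226) = (0.0000 + -2.8096, 0.0000 + 1.3101) = (-2.8096, 1.3101)
link 1: phi[1] = 155 + 125 = 280 deg
  cos(280 deg) = 0.1736, sin(280 deg) = -0.9848
  joint[2] = (-2.8096, 1.3101) + 11.5 * (0.1736, -0.9848) = (-2.8096 + 1.9970, 1.3101 + -11.3253) = (-0.8126, -10.0152)
End effector: (-0.8126, -10.0152)

Answer: -0.8126 -10.0152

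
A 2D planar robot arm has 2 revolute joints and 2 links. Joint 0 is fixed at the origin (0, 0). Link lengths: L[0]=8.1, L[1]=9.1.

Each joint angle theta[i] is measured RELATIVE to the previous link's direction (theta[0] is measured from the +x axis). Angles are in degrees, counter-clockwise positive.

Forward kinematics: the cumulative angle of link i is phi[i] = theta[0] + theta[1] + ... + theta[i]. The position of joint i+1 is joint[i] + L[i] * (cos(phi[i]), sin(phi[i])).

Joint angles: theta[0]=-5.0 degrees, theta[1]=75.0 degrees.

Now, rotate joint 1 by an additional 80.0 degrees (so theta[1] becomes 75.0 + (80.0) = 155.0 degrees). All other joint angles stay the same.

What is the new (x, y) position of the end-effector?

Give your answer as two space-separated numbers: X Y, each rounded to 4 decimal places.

Answer: 0.1883 3.8440

Derivation:
joint[0] = (0.0000, 0.0000)  (base)
link 0: phi[0] = -5 = -5 deg
  cos(-5 deg) = 0.9962, sin(-5 deg) = -0.0872
  joint[1] = (0.0000, 0.0000) + 8.1 * (0.9962, -0.0872) = (0.0000 + 8.0692, 0.0000 + -0.7060) = (8.0692, -0.7060)
link 1: phi[1] = -5 + 155 = 150 deg
  cos(150 deg) = -0.8660, sin(150 deg) = 0.5000
  joint[2] = (8.0692, -0.7060) + 9.1 * (-0.8660, 0.5000) = (8.0692 + -7.8808, -0.7060 + 4.5500) = (0.1883, 3.8440)
End effector: (0.1883, 3.8440)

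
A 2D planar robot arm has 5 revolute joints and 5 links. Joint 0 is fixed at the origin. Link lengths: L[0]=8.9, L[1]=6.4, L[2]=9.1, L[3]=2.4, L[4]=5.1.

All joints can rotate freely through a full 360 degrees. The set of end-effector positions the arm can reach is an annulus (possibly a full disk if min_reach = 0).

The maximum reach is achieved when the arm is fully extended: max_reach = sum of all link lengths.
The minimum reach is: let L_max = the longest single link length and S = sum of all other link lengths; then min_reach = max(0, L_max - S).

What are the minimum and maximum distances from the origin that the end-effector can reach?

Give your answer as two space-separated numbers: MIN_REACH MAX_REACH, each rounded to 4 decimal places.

Link lengths: [8.9, 6.4, 9.1, 2.4, 5.1]
max_reach = 8.9 + 6.4 + 9.1 + 2.4 + 5.1 = 31.9
L_max = max([8.9, 6.4, 9.1, 2.4, 5.1]) = 9.1
S (sum of others) = 31.9 - 9.1 = 22.8
min_reach = max(0, 9.1 - 22.8) = max(0, -13.7) = 0

Answer: 0.0000 31.9000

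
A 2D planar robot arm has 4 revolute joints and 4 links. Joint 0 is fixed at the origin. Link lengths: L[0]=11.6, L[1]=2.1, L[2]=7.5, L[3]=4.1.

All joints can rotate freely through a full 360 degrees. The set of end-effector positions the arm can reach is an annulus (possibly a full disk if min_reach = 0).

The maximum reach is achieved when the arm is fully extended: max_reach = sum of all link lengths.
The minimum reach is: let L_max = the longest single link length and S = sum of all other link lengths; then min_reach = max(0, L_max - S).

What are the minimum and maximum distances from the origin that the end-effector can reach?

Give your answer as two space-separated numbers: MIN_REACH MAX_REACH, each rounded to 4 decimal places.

Answer: 0.0000 25.3000

Derivation:
Link lengths: [11.6, 2.1, 7.5, 4.1]
max_reach = 11.6 + 2.1 + 7.5 + 4.1 = 25.3
L_max = max([11.6, 2.1, 7.5, 4.1]) = 11.6
S (sum of others) = 25.3 - 11.6 = 13.7
min_reach = max(0, 11.6 - 13.7) = max(0, -2.1) = 0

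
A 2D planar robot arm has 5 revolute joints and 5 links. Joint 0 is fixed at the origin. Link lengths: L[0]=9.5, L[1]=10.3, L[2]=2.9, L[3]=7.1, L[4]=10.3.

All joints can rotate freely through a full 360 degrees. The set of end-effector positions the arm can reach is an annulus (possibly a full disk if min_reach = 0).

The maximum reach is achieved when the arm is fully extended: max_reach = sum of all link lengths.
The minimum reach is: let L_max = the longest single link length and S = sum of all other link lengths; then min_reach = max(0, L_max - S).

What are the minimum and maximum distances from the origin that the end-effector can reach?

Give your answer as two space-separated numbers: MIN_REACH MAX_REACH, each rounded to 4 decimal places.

Answer: 0.0000 40.1000

Derivation:
Link lengths: [9.5, 10.3, 2.9, 7.1, 10.3]
max_reach = 9.5 + 10.3 + 2.9 + 7.1 + 10.3 = 40.1
L_max = max([9.5, 10.3, 2.9, 7.1, 10.3]) = 10.3
S (sum of others) = 40.1 - 10.3 = 29.8
min_reach = max(0, 10.3 - 29.8) = max(0, -19.5) = 0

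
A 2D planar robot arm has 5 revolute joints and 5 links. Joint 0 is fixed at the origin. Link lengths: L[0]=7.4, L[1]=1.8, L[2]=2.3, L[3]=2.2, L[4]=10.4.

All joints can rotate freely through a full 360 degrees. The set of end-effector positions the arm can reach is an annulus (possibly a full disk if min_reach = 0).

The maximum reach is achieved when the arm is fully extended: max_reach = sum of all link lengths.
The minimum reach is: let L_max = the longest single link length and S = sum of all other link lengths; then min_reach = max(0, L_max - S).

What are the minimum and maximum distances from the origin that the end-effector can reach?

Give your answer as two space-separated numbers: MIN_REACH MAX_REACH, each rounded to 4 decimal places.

Answer: 0.0000 24.1000

Derivation:
Link lengths: [7.4, 1.8, 2.3, 2.2, 10.4]
max_reach = 7.4 + 1.8 + 2.3 + 2.2 + 10.4 = 24.1
L_max = max([7.4, 1.8, 2.3, 2.2, 10.4]) = 10.4
S (sum of others) = 24.1 - 10.4 = 13.7
min_reach = max(0, 10.4 - 13.7) = max(0, -3.3) = 0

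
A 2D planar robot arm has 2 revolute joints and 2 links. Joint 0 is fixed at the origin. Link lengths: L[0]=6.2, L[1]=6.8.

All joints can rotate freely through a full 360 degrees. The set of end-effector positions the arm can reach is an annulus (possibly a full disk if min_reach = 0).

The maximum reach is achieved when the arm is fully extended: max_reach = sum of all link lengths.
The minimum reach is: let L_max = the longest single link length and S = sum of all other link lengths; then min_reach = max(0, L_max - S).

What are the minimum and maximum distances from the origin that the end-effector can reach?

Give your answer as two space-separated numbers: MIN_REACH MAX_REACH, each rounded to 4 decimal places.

Link lengths: [6.2, 6.8]
max_reach = 6.2 + 6.8 = 13
L_max = max([6.2, 6.8]) = 6.8
S (sum of others) = 13 - 6.8 = 6.2
min_reach = max(0, 6.8 - 6.2) = max(0, 0.6) = 0.6

Answer: 0.6000 13.0000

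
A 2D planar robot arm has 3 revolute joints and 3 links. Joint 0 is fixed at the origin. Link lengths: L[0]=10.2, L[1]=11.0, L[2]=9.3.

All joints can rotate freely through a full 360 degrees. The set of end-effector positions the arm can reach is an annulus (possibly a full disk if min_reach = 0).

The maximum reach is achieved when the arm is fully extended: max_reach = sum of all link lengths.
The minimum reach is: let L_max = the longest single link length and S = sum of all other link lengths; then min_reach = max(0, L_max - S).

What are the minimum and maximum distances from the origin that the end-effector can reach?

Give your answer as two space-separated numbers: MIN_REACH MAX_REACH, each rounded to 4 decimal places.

Answer: 0.0000 30.5000

Derivation:
Link lengths: [10.2, 11.0, 9.3]
max_reach = 10.2 + 11 + 9.3 = 30.5
L_max = max([10.2, 11.0, 9.3]) = 11
S (sum of others) = 30.5 - 11 = 19.5
min_reach = max(0, 11 - 19.5) = max(0, -8.5) = 0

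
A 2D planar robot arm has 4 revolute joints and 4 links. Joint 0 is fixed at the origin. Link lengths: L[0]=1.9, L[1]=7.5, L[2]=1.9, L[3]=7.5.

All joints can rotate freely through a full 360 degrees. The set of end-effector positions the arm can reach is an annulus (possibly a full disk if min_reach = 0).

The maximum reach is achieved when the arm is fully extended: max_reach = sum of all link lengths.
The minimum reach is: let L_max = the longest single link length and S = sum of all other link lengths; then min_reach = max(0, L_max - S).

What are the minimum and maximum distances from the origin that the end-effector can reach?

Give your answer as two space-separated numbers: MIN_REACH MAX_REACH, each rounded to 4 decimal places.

Link lengths: [1.9, 7.5, 1.9, 7.5]
max_reach = 1.9 + 7.5 + 1.9 + 7.5 = 18.8
L_max = max([1.9, 7.5, 1.9, 7.5]) = 7.5
S (sum of others) = 18.8 - 7.5 = 11.3
min_reach = max(0, 7.5 - 11.3) = max(0, -3.8) = 0

Answer: 0.0000 18.8000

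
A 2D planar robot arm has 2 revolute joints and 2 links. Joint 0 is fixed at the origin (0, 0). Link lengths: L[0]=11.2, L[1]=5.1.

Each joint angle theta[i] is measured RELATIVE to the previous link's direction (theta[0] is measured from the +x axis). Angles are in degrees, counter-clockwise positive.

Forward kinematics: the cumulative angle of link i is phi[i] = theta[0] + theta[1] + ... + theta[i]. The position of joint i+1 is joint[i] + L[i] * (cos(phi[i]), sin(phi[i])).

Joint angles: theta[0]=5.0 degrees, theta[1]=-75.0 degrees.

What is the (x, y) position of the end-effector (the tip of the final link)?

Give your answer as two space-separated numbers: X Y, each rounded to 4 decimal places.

Answer: 12.9017 -3.8163

Derivation:
joint[0] = (0.0000, 0.0000)  (base)
link 0: phi[0] = 5 = 5 deg
  cos(5 deg) = 0.9962, sin(5 deg) = 0.0872
  joint[1] = (0.0000, 0.0000) + 11.2 * (0.9962, 0.0872) = (0.0000 + 11.1574, 0.0000 + 0.9761) = (11.1574, 0.9761)
link 1: phi[1] = 5 + -75 = -70 deg
  cos(-70 deg) = 0.3420, sin(-70 deg) = -0.9397
  joint[2] = (11.1574, 0.9761) + 5.1 * (0.3420, -0.9397) = (11.1574 + 1.7443, 0.9761 + -4.7924) = (12.9017, -3.8163)
End effector: (12.9017, -3.8163)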